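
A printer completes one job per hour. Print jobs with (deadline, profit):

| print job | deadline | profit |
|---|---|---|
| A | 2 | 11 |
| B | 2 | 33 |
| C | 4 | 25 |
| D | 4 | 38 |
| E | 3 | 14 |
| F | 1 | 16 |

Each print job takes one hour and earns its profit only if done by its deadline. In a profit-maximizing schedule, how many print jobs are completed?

4

Profit order: D=38 B=33 C=25 F=16 E=14 A=11
Assign: D→slot 4, B→slot 2, C→slot 3, F→slot 1, E skipped, A skipped.
Slots: [1:F] [2:B] [3:C] [4:D]
4 of 6 scheduled.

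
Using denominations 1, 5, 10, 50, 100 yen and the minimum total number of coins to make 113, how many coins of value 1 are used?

3

Greedy: take as many of the largest coin as possible, then repeat with the remainder.
113 = 1×100 + 1×10 + 3×1
Count of 1: 3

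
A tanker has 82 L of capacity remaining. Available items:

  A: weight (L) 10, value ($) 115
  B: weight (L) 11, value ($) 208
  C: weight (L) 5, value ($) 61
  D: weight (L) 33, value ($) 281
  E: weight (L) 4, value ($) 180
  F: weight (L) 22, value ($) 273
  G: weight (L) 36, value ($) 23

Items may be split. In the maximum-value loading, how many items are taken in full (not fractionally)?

Ratios (sorted): E 45.00, B 18.91, F 12.41, C 12.20, A 11.50, D 8.52, G 0.64
take E (4 @ 180); take B (11 @ 208); take F (22 @ 273); take C (5 @ 61); take A (10 @ 115); take 30/33 of D → 255.45. Capacity used 82/82.
5 item(s) taken whole; one partial (take 30/33 of D).

5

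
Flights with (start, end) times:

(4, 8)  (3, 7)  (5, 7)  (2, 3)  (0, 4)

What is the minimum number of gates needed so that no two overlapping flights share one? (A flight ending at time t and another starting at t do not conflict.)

3

The answer is the maximum number of intervals overlapping at any instant.
starts: [0, 2, 3, 4, 5]
ends:   [3, 4, 7, 7, 8]
s0→1 s2→2 e3→1 s3→2 e4→1 s4→2 s5→3  — peak 3.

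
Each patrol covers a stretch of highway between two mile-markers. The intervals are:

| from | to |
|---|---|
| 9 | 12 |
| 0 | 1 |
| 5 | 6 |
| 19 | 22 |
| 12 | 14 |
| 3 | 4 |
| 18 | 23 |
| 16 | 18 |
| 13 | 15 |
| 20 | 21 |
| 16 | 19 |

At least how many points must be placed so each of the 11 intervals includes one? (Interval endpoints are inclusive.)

Process intervals by earliest right end; each time one isn't hit yet, stab at its right endpoint.
By right end: [0,1]  [3,4]  [5,6]  [9,12]  [12,14]  [13,15]  [16,18]  [16,19]  [20,21]  [19,22]  [18,23]
[0,1] uncovered → point at 1; [3,4] uncovered → point at 4; [5,6] uncovered → point at 6; [9,12] uncovered → point at 12; [13,15] uncovered → point at 15; [16,18] uncovered → point at 18; [20,21] uncovered → point at 21.
Points: 1, 4, 6, 12, 15, 18, 21 (7 total).

7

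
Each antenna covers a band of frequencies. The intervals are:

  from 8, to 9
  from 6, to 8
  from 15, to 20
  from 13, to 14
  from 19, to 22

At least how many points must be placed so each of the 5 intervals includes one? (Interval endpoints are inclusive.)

3

Sort by right endpoint; whenever an interval is uncovered, place a point at its right end.
By right end: [6,8]  [8,9]  [13,14]  [15,20]  [19,22]
[6,8] uncovered → point at 8; [13,14] uncovered → point at 14; [15,20] uncovered → point at 20.
Points: 8, 14, 20 (3 total).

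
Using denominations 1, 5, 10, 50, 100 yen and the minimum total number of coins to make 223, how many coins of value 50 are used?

0

Greedy: take as many of the largest coin as possible, then repeat with the remainder.
223 = 2×100 + 2×10 + 3×1
Count of 50: 0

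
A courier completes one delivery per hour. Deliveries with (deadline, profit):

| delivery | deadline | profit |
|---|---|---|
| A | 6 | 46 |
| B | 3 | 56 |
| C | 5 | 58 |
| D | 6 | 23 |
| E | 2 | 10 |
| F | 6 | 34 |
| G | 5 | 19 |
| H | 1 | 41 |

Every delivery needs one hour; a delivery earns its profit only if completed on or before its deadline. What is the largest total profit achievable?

258

Sort by profit descending; place each in the latest free slot ≤ its deadline.
Profit order: C=58 B=56 A=46 H=41 F=34 D=23 G=19 E=10
Assign: C→slot 5, B→slot 3, A→slot 6, H→slot 1, F→slot 4, D→slot 2, G skipped, E skipped.
Slots: [1:H] [2:D] [3:B] [4:F] [5:C] [6:A]
Profit = 41 + 23 + 56 + 34 + 58 + 46 = 258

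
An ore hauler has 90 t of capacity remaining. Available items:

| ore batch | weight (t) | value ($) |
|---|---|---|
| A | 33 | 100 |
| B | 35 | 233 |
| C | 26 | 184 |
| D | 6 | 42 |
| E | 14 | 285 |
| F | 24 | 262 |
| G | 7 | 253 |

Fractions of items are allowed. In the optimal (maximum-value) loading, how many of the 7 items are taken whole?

Ratios (sorted): G 36.14, E 20.36, F 10.92, C 7.08, D 7.00, B 6.66, A 3.03
take G (7 @ 253); take E (14 @ 285); take F (24 @ 262); take C (26 @ 184); take D (6 @ 42); take 13/35 of B → 86.54. Capacity used 90/90.
5 item(s) taken whole; one partial (take 13/35 of B).

5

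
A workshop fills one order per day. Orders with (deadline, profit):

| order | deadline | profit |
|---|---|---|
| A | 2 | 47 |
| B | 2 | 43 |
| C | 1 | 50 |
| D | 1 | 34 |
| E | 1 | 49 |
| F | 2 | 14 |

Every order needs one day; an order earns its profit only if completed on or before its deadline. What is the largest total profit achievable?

97

Take jobs in profit order; each goes to the latest open slot no later than its deadline.
Profit order: C=50 E=49 A=47 B=43 D=34 F=14
Assign: C→slot 1, E skipped, A→slot 2, B skipped, D skipped, F skipped.
Slots: [1:C] [2:A]
Profit = 50 + 47 = 97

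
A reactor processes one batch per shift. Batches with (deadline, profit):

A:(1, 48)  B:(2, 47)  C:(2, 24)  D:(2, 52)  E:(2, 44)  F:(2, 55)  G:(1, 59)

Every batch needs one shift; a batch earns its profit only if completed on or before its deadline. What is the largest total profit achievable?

114

By profit: G(d1,59), F(d2,55), D(d2,52), A(d1,48), B(d2,47), E(d2,44), C(d2,24)
G→slot 1; F→slot 2; D skipped; A skipped; B skipped; E skipped; C skipped.
Profit = 59 + 55 = 114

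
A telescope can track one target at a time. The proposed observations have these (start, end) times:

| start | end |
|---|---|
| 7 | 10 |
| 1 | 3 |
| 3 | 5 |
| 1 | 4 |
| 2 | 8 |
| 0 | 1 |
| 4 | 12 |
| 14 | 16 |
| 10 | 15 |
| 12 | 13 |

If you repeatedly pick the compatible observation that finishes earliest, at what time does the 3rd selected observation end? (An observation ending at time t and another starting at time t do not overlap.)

5

Sort by end time and greedily take each interval whose start is ≥ the last chosen end.
Sorted by end: (0,1)  (1,3)  (1,4)  (3,5)  (2,8)  (7,10)  (4,12)  (12,13)  (10,15)  (14,16)
take (0,1); take (1,3); skip (1,4); take (3,5); take (7,10); take (12,13); take (14,16).
Selected: (0,1) (1,3) (3,5) (7,10) (12,13) (14,16)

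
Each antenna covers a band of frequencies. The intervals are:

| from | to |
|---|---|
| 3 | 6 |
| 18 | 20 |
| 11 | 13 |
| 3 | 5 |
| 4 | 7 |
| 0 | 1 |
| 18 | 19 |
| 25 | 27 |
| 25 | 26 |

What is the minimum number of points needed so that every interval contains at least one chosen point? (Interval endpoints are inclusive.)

5

Sort by right endpoint; whenever an interval is uncovered, place a point at its right end.
Sorted: [0,1] [3,5] [3,6] [4,7] [11,13] [18,19] [18,20] [25,26] [25,27]
{[0,1]} hit by 1; {[3,5],[3,6],[4,7]} hit by 5; {[11,13]} hit by 13; {[18,19],[18,20]} hit by 19; {[25,26],[25,27]} hit by 26.
Points: 1, 5, 13, 19, 26 (5 total).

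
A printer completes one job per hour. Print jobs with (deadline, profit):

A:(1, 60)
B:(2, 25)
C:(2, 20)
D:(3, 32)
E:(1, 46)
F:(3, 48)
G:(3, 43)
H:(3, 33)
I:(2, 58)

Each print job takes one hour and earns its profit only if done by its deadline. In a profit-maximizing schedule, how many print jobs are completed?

Take jobs in profit order; each goes to the latest open slot no later than its deadline.
Profit order: A=60 I=58 F=48 E=46 G=43 H=33 D=32 B=25 C=20
Assign: A→slot 1, I→slot 2, F→slot 3, E skipped, G skipped, H skipped, D skipped, B skipped, C skipped.
Slots: [1:A] [2:I] [3:F]
3 of 9 scheduled.

3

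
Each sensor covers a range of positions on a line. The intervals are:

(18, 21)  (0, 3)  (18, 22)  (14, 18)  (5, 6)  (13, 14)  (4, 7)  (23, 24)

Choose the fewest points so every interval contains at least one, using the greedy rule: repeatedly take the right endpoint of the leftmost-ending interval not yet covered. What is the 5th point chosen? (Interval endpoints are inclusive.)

24

Sort by right endpoint; whenever an interval is uncovered, place a point at its right end.
By right end: [0,3]  [5,6]  [4,7]  [13,14]  [14,18]  [18,21]  [18,22]  [23,24]
[0,3] uncovered → point at 3; [5,6] uncovered → point at 6; [13,14] uncovered → point at 14; [18,21] uncovered → point at 21; [23,24] uncovered → point at 24.
Points: 3, 6, 14, 21, 24 (5 total).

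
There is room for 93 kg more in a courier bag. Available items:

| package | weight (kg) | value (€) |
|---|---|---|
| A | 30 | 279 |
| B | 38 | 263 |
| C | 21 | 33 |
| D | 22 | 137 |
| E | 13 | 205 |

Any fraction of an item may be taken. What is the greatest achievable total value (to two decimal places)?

Ratios (sorted): E 15.77, A 9.30, B 6.92, D 6.23, C 1.57
take E (13 @ 205); take A (30 @ 279); take B (38 @ 263); take 12/22 of D → 74.73. Capacity used 93/93.
Total value = 821.73

821.73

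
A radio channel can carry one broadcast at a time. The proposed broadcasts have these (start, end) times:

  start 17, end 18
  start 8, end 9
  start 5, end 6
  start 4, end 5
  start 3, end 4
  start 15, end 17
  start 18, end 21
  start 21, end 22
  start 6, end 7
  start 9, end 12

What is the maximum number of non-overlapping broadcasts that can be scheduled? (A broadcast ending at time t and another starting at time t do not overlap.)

By end time: (3,4), (4,5), (5,6), (6,7), (8,9), (9,12), (15,17), (17,18), (18,21), (21,22).
Pick (3,4); next start ≥ 4 → (4,5); next start ≥ 5 → (5,6); next start ≥ 6 → (6,7); next start ≥ 7 → (8,9); next start ≥ 9 → (9,12); next start ≥ 12 → (15,17); next start ≥ 17 → (17,18); next start ≥ 18 → (18,21); next start ≥ 21 → (21,22).
Selected 10 broadcasts.

10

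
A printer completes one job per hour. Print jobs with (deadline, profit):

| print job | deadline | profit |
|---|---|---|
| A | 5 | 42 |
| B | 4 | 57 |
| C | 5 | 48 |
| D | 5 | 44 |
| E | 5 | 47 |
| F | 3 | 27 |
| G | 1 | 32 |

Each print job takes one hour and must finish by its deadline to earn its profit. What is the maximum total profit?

238

By profit: B(d4,57), C(d5,48), E(d5,47), D(d5,44), A(d5,42), G(d1,32), F(d3,27)
B→slot 4; C→slot 5; E→slot 3; D→slot 2; A→slot 1; G skipped; F skipped.
Profit = 42 + 44 + 47 + 57 + 48 = 238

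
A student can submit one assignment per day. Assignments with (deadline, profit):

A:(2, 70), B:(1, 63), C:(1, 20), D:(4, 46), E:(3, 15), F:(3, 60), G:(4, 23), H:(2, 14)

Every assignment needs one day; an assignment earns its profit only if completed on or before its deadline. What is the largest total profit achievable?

Sort by profit descending; place each in the latest free slot ≤ its deadline.
By profit: A(d2,70), B(d1,63), F(d3,60), D(d4,46), G(d4,23), C(d1,20), E(d3,15), H(d2,14)
A→slot 2; B→slot 1; F→slot 3; D→slot 4; G skipped; C skipped; E skipped; H skipped.
Profit = 63 + 70 + 60 + 46 = 239

239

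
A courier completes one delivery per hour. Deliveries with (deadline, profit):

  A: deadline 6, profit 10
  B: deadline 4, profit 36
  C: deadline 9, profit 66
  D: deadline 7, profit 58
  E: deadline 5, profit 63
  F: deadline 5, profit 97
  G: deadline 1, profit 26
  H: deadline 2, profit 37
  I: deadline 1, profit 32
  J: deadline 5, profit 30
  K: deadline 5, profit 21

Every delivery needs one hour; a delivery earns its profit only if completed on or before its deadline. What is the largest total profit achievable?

Profit order: F=97 C=66 E=63 D=58 H=37 B=36 I=32 J=30 G=26 K=21 A=10
Assign: F→slot 5, C→slot 9, E→slot 4, D→slot 7, H→slot 2, B→slot 3, I→slot 1, J skipped, G skipped, K skipped, A→slot 6.
Slots: [1:I] [2:H] [3:B] [4:E] [5:F] [6:A] [7:D] [9:C]
Profit = 32 + 37 + 36 + 63 + 97 + 10 + 58 + 66 = 399

399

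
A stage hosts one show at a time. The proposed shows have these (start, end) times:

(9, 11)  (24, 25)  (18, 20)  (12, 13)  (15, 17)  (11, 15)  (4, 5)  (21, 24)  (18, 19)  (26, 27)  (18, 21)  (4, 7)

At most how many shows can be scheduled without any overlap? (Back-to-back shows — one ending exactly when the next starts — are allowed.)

Sorted by end: (4,5)  (4,7)  (9,11)  (12,13)  (11,15)  (15,17)  (18,19)  (18,20)  (18,21)  (21,24)  (24,25)  (26,27)
take (4,5); take (9,11); take (12,13); skip (11,15); take (15,17); take (18,19); skip (18,21); take (21,24); take (24,25); take (26,27).
Selected 8 shows.

8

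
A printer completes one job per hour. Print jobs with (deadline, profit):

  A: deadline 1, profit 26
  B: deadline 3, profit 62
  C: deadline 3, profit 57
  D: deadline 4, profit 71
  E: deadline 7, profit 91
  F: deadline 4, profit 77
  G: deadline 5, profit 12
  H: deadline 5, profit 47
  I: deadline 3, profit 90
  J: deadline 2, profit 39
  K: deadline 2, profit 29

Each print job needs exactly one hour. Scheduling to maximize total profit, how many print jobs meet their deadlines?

Take jobs in profit order; each goes to the latest open slot no later than its deadline.
By profit: E(d7,91), I(d3,90), F(d4,77), D(d4,71), B(d3,62), C(d3,57), H(d5,47), J(d2,39), K(d2,29), A(d1,26), G(d5,12)
E→slot 7; I→slot 3; F→slot 4; D→slot 2; B→slot 1; C skipped; H→slot 5; J skipped; K skipped; A skipped; G skipped.
6 of 11 scheduled.

6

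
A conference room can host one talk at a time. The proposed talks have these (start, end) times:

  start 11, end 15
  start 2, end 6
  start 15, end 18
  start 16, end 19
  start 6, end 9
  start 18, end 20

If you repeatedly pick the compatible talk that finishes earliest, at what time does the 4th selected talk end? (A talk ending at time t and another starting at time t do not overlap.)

18

Greedy by earliest finish: after sorting by end time, pick each interval compatible with the last pick.
By end time: (2,6), (6,9), (11,15), (15,18), (16,19), (18,20).
Pick (2,6); next start ≥ 6 → (6,9); next start ≥ 9 → (11,15); next start ≥ 15 → (15,18); next start ≥ 18 → (18,20).
Selected: (2,6) (6,9) (11,15) (15,18) (18,20)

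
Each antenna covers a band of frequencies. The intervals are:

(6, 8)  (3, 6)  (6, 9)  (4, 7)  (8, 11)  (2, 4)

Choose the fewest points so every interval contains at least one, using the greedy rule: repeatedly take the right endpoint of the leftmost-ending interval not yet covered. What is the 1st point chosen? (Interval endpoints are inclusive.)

Process intervals by earliest right end; each time one isn't hit yet, stab at its right endpoint.
Sorted: [2,4] [3,6] [4,7] [6,8] [6,9] [8,11]
{[2,4],[3,6],[4,7]} hit by 4; {[6,8],[6,9],[8,11]} hit by 8.
Points: 4, 8 (2 total).

4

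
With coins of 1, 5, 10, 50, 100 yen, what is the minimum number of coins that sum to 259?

259 − 2×100→59 − 1×50→9 − 1×5→4 − 4×1→0
Total coins = 2 + 1 + 1 + 4 = 8

8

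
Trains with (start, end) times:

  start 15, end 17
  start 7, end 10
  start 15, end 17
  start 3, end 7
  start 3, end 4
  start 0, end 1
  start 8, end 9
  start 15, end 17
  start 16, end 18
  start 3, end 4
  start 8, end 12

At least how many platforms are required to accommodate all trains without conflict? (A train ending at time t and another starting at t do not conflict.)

Events (time:±→running): 0:+→1 1:-→0 3:+→1 3:+→2 3:+→3 4:-→2 4:-→1 7:-→0 7:+→1 8:+→2 8:+→3 9:-→2 10:-→1 12:-→0 15:+→1 15:+→2 15:+→3 16:+→4 … peak 4.

4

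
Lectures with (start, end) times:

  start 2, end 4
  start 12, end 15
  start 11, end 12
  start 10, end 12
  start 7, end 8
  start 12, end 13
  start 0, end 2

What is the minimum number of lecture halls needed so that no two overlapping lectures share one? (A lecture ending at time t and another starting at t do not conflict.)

starts: [0, 2, 7, 10, 11, 12, 12]
ends:   [2, 4, 8, 12, 12, 13, 15]
s0→1 e2→0 s2→1 e4→0 s7→1 e8→0 s10→1 s11→2  — peak 2.

2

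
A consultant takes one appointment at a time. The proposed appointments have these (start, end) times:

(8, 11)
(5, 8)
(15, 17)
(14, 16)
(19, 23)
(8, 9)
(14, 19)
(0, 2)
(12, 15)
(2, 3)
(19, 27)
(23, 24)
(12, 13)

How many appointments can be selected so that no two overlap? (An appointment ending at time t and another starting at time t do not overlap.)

8

Sort by end time and greedily take each interval whose start is ≥ the last chosen end.
By end time: (0,2), (2,3), (5,8), (8,9), (8,11), (12,13), (12,15), (14,16), (15,17), (14,19), (19,23), (23,24), (19,27).
Pick (0,2); next start ≥ 2 → (2,3); next start ≥ 3 → (5,8); next start ≥ 8 → (8,9); next start ≥ 9 → (12,13); next start ≥ 13 → (14,16); next start ≥ 16 → (19,23); next start ≥ 23 → (23,24).
Selected 8 appointments.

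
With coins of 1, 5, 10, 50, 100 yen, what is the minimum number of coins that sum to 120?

120 − 1×100→20 − 2×10→0
Total coins = 1 + 2 = 3

3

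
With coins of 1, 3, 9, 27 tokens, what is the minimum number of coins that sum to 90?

4

90 = 3×27 + 1×9
Total coins = 3 + 1 = 4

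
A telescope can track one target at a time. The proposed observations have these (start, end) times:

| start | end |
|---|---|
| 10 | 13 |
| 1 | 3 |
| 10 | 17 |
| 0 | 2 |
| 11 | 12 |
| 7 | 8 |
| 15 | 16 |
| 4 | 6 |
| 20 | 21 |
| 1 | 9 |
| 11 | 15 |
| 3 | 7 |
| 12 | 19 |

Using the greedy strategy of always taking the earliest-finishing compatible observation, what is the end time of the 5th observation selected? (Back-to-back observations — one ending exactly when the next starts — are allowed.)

Greedy by earliest finish: after sorting by end time, pick each interval compatible with the last pick.
By end time: (0,2), (1,3), (4,6), (3,7), (7,8), (1,9), (11,12), (10,13), (11,15), (15,16), (10,17), (12,19), (20,21).
Pick (0,2); next start ≥ 2 → (4,6); next start ≥ 6 → (7,8); next start ≥ 8 → (11,12); next start ≥ 12 → (15,16); next start ≥ 16 → (20,21).
Selected: (0,2) (4,6) (7,8) (11,12) (15,16) (20,21)

16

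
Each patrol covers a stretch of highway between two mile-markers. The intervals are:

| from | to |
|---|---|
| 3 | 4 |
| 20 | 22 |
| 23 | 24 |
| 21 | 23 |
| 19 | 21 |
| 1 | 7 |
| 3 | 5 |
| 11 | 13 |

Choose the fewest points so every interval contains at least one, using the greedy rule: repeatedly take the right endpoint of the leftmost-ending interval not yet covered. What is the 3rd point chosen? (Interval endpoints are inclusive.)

Sort by right endpoint; whenever an interval is uncovered, place a point at its right end.
By right end: [3,4]  [3,5]  [1,7]  [11,13]  [19,21]  [20,22]  [21,23]  [23,24]
[3,4] uncovered → point at 4; [11,13] uncovered → point at 13; [19,21] uncovered → point at 21; [23,24] uncovered → point at 24.
Points: 4, 13, 21, 24 (4 total).

21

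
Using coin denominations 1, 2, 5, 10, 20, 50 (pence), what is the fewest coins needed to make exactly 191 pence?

6

191 − 3×50→41 − 2×20→1 − 1×1→0
Total coins = 3 + 2 + 1 = 6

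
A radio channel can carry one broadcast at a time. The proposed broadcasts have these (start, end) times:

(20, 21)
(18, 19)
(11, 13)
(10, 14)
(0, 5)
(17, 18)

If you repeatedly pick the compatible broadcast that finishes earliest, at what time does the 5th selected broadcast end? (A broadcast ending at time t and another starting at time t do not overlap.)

Greedy by earliest finish: after sorting by end time, pick each interval compatible with the last pick.
Sorted by end: (0,5)  (11,13)  (10,14)  (17,18)  (18,19)  (20,21)
take (0,5); take (11,13); take (17,18); take (18,19); take (20,21).
Selected: (0,5) (11,13) (17,18) (18,19) (20,21)

21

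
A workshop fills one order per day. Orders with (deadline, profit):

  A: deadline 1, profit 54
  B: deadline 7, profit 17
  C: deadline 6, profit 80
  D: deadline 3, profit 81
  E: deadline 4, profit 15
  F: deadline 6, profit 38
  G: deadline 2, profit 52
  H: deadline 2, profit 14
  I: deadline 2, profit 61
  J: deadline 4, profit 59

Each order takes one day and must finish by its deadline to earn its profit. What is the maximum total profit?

Take jobs in profit order; each goes to the latest open slot no later than its deadline.
Profit order: D=81 C=80 I=61 J=59 A=54 G=52 F=38 B=17 E=15 H=14
Assign: D→slot 3, C→slot 6, I→slot 2, J→slot 4, A→slot 1, G skipped, F→slot 5, B→slot 7, E skipped, H skipped.
Slots: [1:A] [2:I] [3:D] [4:J] [5:F] [6:C] [7:B]
Profit = 54 + 61 + 81 + 59 + 38 + 80 + 17 = 390

390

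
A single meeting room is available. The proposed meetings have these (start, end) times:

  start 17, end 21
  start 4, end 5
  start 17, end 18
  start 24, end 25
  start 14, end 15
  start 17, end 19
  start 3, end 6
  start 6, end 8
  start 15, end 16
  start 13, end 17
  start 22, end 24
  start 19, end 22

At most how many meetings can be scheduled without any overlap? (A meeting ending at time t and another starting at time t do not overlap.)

Order by finish time; keep every interval that doesn't clash with the previous kept one.
By end time: (4,5), (3,6), (6,8), (14,15), (15,16), (13,17), (17,18), (17,19), (17,21), (19,22), (22,24), (24,25).
Pick (4,5); next start ≥ 5 → (6,8); next start ≥ 8 → (14,15); next start ≥ 15 → (15,16); next start ≥ 16 → (17,18); next start ≥ 18 → (19,22); next start ≥ 22 → (22,24); next start ≥ 24 → (24,25).
Selected 8 meetings.

8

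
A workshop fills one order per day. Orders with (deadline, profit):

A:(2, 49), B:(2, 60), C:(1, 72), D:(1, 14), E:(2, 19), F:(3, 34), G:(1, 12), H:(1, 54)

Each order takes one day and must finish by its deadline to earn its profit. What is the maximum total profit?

166

Profit order: C=72 B=60 H=54 A=49 F=34 E=19 D=14 G=12
Assign: C→slot 1, B→slot 2, H skipped, A skipped, F→slot 3, E skipped, D skipped, G skipped.
Slots: [1:C] [2:B] [3:F]
Profit = 72 + 60 + 34 = 166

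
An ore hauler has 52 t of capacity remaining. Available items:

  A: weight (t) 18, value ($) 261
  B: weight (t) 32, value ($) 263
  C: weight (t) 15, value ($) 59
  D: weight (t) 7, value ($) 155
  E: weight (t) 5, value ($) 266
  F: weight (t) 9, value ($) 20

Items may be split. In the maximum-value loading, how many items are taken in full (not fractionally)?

3

Sort by value per unit weight and fill in that order.
Ratios (sorted): E 53.20, D 22.14, A 14.50, B 8.22, C 3.93, F 2.22
take E (5 @ 266); take D (7 @ 155); take A (18 @ 261); take 22/32 of B → 180.81. Capacity used 52/52.
3 item(s) taken whole; one partial (take 22/32 of B).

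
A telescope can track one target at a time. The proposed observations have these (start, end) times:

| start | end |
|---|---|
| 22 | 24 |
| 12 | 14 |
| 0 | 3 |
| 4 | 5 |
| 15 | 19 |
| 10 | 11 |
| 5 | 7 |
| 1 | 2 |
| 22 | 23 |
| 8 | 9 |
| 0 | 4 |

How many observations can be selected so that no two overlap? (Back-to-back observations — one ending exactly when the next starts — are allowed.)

By end time: (1,2), (0,3), (0,4), (4,5), (5,7), (8,9), (10,11), (12,14), (15,19), (22,23), (22,24).
Pick (1,2); next start ≥ 2 → (4,5); next start ≥ 5 → (5,7); next start ≥ 7 → (8,9); next start ≥ 9 → (10,11); next start ≥ 11 → (12,14); next start ≥ 14 → (15,19); next start ≥ 19 → (22,23).
Selected 8 observations.

8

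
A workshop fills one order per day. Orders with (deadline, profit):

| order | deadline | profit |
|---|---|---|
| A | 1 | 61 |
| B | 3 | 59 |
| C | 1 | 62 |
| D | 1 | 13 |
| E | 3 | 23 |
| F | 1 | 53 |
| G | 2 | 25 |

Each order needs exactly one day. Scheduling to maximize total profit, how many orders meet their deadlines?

3

Sort by profit descending; place each in the latest free slot ≤ its deadline.
Profit order: C=62 A=61 B=59 F=53 G=25 E=23 D=13
Assign: C→slot 1, A skipped, B→slot 3, F skipped, G→slot 2, E skipped, D skipped.
Slots: [1:C] [2:G] [3:B]
3 of 7 scheduled.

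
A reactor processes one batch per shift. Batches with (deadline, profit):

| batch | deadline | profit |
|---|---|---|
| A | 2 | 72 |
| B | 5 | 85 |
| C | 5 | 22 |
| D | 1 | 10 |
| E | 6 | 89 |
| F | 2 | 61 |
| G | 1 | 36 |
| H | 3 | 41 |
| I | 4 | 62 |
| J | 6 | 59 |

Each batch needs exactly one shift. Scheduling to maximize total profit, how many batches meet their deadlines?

6

Profit order: E=89 B=85 A=72 I=62 F=61 J=59 H=41 G=36 C=22 D=10
Assign: E→slot 6, B→slot 5, A→slot 2, I→slot 4, F→slot 1, J→slot 3, H skipped, G skipped, C skipped, D skipped.
Slots: [1:F] [2:A] [3:J] [4:I] [5:B] [6:E]
6 of 10 scheduled.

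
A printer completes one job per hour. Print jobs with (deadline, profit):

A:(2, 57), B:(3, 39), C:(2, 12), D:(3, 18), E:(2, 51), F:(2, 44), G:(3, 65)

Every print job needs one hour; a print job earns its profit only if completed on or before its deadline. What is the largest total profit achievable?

Take jobs in profit order; each goes to the latest open slot no later than its deadline.
By profit: G(d3,65), A(d2,57), E(d2,51), F(d2,44), B(d3,39), D(d3,18), C(d2,12)
G→slot 3; A→slot 2; E→slot 1; F skipped; B skipped; D skipped; C skipped.
Profit = 51 + 57 + 65 = 173

173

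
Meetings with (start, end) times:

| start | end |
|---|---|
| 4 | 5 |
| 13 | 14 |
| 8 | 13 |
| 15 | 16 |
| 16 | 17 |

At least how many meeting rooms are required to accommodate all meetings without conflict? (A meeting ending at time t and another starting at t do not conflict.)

The answer is the maximum number of intervals overlapping at any instant.
Events (time:±→running): 4:+→1 … peak 1.

1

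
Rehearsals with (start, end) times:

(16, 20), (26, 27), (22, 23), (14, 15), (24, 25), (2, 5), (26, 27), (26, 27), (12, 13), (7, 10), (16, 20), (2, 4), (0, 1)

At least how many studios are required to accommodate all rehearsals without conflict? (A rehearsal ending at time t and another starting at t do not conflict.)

3

The answer is the maximum number of intervals overlapping at any instant.
starts: [0, 2, 2, 7, 12, 14, 16, 16, 22, 24, 26, 26, 26]
ends:   [1, 4, 5, 10, 13, 15, 20, 20, 23, 25, 27, 27, 27]
s0→1 e1→0 s2→1 s2→2 e4→1 e5→0 s7→1 e10→0 s12→1 e13→0 s14→1 e15→0 s16→1 s16→2 e20→1 e20→0 s22→1 e23→0 s24→1 e25→0 s26→1 s26→2 s26→3  — peak 3.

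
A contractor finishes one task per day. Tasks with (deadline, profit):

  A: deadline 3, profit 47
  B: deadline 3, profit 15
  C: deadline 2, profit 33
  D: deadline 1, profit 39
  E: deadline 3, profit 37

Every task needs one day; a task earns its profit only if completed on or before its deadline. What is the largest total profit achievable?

123

Profit order: A=47 D=39 E=37 C=33 B=15
Assign: A→slot 3, D→slot 1, E→slot 2, C skipped, B skipped.
Slots: [1:D] [2:E] [3:A]
Profit = 39 + 37 + 47 = 123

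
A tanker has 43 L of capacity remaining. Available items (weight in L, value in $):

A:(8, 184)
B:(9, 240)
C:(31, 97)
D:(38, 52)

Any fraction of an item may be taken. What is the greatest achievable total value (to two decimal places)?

Greedy by value/weight ratio, highest first.
Order: B (240/9=26.67) > A (184/8=23.00) > C (97/31=3.13) > D (52/38=1.37)
Fill: take B (9 @ 240) → take A (8 @ 184) → take 26/31 of C → 81.35; 43/43 used.
Total value = 505.35

505.35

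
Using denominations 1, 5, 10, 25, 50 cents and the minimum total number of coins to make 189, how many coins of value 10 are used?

1

189 = 3×50 + 1×25 + 1×10 + 4×1
Count of 10: 1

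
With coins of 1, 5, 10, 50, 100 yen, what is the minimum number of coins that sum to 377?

Greedy: take as many of the largest coin as possible, then repeat with the remainder.
377 − 3×100→77 − 1×50→27 − 2×10→7 − 1×5→2 − 2×1→0
Total coins = 3 + 1 + 2 + 1 + 2 = 9

9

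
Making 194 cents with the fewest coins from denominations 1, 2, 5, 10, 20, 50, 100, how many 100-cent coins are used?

1

194 = 1×100 + 1×50 + 2×20 + 2×2
Count of 100: 1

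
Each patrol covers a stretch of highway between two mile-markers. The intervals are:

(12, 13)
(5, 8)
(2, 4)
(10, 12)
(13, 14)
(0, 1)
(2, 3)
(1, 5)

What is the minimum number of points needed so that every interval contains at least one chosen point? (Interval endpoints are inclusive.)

Sorted: [0,1] [2,3] [2,4] [1,5] [5,8] [10,12] [12,13] [13,14]
{[0,1]} hit by 1; {[2,3],[2,4],[1,5]} hit by 3; {[5,8]} hit by 8; {[10,12],[12,13]} hit by 12; {[13,14]} hit by 14.
Points: 1, 3, 8, 12, 14 (5 total).

5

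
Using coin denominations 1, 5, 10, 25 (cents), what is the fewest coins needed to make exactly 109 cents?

Greedy: take as many of the largest coin as possible, then repeat with the remainder.
109 = 4×25 + 1×5 + 4×1
Total coins = 4 + 1 + 4 = 9

9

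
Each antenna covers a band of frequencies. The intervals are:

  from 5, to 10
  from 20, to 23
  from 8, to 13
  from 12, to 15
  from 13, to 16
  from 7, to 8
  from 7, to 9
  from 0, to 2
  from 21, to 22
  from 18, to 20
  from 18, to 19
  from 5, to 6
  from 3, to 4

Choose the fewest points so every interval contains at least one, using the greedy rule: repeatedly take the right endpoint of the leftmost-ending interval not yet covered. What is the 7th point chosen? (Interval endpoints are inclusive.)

Sort by right endpoint; whenever an interval is uncovered, place a point at its right end.
Sorted: [0,2] [3,4] [5,6] [7,8] [7,9] [5,10] [8,13] [12,15] [13,16] [18,19] [18,20] [21,22] [20,23]
{[0,2]} hit by 2; {[3,4]} hit by 4; {[5,6]} hit by 6; {[7,8],[7,9],[5,10],[8,13]} hit by 8; {[12,15],[13,16]} hit by 15; {[18,19],[18,20]} hit by 19; {[21,22],[20,23]} hit by 22.
Points: 2, 4, 6, 8, 15, 19, 22 (7 total).

22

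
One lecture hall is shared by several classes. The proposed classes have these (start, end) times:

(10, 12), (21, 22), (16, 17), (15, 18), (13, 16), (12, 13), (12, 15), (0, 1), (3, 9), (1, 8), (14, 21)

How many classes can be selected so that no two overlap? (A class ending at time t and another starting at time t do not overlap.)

7

Order by finish time; keep every interval that doesn't clash with the previous kept one.
By end time: (0,1), (1,8), (3,9), (10,12), (12,13), (12,15), (13,16), (16,17), (15,18), (14,21), (21,22).
Pick (0,1); next start ≥ 1 → (1,8); next start ≥ 8 → (10,12); next start ≥ 12 → (12,13); next start ≥ 13 → (13,16); next start ≥ 16 → (16,17); next start ≥ 17 → (21,22).
Selected 7 classes.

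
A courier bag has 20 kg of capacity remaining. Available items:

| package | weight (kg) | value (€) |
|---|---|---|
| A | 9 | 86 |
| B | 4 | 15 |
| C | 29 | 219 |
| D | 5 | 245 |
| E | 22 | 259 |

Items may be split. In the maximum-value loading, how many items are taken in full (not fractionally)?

Order: D (245/5=49.00) > E (259/22=11.77) > A (86/9=9.56) > C (219/29=7.55) > B (15/4=3.75)
Fill: take D (5 @ 245) → take 15/22 of E → 176.59; 20/20 used.
1 item(s) taken whole; one partial (take 15/22 of E).

1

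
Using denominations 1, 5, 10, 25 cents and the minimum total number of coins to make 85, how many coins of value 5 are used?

0

Use the largest denomination that fits, subtract, and repeat.
85 − 3×25→10 − 1×10→0
Count of 5: 0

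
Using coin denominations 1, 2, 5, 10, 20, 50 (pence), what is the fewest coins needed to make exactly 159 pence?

Greedy: take as many of the largest coin as possible, then repeat with the remainder.
159 − 3×50→9 − 1×5→4 − 2×2→0
Total coins = 3 + 1 + 2 = 6

6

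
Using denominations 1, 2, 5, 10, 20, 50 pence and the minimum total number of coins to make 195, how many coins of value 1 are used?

195 = 3×50 + 2×20 + 1×5
Count of 1: 0

0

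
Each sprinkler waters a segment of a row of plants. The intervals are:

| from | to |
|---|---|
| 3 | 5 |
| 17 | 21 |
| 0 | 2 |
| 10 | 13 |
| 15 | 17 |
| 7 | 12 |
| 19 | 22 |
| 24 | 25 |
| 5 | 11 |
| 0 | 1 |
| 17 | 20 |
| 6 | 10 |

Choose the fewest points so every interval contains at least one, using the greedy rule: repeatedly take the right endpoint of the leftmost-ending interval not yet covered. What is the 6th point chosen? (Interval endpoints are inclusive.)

25

By right end: [0,1]  [0,2]  [3,5]  [6,10]  [5,11]  [7,12]  [10,13]  [15,17]  [17,20]  [17,21]  [19,22]  [24,25]
[0,1] uncovered → point at 1; [3,5] uncovered → point at 5; [6,10] uncovered → point at 10; [15,17] uncovered → point at 17; [19,22] uncovered → point at 22; [24,25] uncovered → point at 25.
Points: 1, 5, 10, 17, 22, 25 (6 total).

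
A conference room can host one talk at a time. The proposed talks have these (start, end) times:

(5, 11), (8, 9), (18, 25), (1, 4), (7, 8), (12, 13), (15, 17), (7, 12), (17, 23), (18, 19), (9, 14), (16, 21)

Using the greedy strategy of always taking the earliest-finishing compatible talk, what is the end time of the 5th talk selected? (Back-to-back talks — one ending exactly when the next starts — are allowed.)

Order by finish time; keep every interval that doesn't clash with the previous kept one.
By end time: (1,4), (7,8), (8,9), (5,11), (7,12), (12,13), (9,14), (15,17), (18,19), (16,21), (17,23), (18,25).
Pick (1,4); next start ≥ 4 → (7,8); next start ≥ 8 → (8,9); next start ≥ 9 → (12,13); next start ≥ 13 → (15,17); next start ≥ 17 → (18,19).
Selected: (1,4) (7,8) (8,9) (12,13) (15,17) (18,19)

17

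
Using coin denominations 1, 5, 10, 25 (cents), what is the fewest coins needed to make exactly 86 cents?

86 − 3×25→11 − 1×10→1 − 1×1→0
Total coins = 3 + 1 + 1 = 5

5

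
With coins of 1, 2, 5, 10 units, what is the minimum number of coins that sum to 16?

3

Greedy: take as many of the largest coin as possible, then repeat with the remainder.
16 = 1×10 + 1×5 + 1×1
Total coins = 1 + 1 + 1 = 3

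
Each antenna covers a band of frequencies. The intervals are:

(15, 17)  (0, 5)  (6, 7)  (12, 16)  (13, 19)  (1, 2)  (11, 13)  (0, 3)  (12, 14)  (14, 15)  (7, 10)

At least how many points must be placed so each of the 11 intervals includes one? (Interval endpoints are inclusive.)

Sort by right endpoint; whenever an interval is uncovered, place a point at its right end.
Sorted: [1,2] [0,3] [0,5] [6,7] [7,10] [11,13] [12,14] [14,15] [12,16] [15,17] [13,19]
{[1,2],[0,3],[0,5]} hit by 2; {[6,7],[7,10]} hit by 7; {[11,13],[12,14]} hit by 13; {[14,15],[12,16],[15,17],[13,19]} hit by 15.
Points: 2, 7, 13, 15 (4 total).

4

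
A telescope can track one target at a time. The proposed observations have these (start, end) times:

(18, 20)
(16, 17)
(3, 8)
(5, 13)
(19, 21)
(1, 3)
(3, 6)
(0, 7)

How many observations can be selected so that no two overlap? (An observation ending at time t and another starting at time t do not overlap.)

4

By end time: (1,3), (3,6), (0,7), (3,8), (5,13), (16,17), (18,20), (19,21).
Pick (1,3); next start ≥ 3 → (3,6); next start ≥ 6 → (16,17); next start ≥ 17 → (18,20).
Selected 4 observations.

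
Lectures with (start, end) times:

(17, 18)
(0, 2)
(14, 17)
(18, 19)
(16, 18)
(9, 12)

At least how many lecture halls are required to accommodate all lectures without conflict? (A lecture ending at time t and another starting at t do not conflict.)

2

starts: [0, 9, 14, 16, 17, 18]
ends:   [2, 12, 17, 18, 18, 19]
s0→1 e2→0 s9→1 e12→0 s14→1 s16→2  — peak 2.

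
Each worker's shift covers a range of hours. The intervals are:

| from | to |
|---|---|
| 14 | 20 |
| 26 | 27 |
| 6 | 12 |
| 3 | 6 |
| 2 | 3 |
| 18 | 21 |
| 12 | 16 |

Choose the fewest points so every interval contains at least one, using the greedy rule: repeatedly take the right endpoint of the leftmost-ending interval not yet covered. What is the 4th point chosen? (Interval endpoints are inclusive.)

27

Sort by right endpoint; whenever an interval is uncovered, place a point at its right end.
Sorted: [2,3] [3,6] [6,12] [12,16] [14,20] [18,21] [26,27]
{[2,3],[3,6]} hit by 3; {[6,12],[12,16]} hit by 12; {[14,20],[18,21]} hit by 20; {[26,27]} hit by 27.
Points: 3, 12, 20, 27 (4 total).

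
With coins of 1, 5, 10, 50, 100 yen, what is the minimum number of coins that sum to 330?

6

Greedy: take as many of the largest coin as possible, then repeat with the remainder.
330 = 3×100 + 3×10
Total coins = 3 + 3 = 6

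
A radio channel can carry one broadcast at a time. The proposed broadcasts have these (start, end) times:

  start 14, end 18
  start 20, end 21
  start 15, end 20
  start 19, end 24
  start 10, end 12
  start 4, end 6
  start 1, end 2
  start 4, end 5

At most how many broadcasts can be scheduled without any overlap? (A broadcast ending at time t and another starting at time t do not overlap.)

5

Sorted by end: (1,2)  (4,5)  (4,6)  (10,12)  (14,18)  (15,20)  (20,21)  (19,24)
take (1,2); take (4,5); skip (4,6); take (10,12); take (14,18); skip (15,20); take (20,21).
Selected 5 broadcasts.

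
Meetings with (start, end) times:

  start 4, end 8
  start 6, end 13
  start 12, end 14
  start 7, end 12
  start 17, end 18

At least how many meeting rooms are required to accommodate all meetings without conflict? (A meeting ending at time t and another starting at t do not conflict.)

Events (time:±→running): 4:+→1 6:+→2 7:+→3 … peak 3.

3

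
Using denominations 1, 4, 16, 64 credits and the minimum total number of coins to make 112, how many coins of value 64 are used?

Greedy: take as many of the largest coin as possible, then repeat with the remainder.
112 − 1×64→48 − 3×16→0
Count of 64: 1

1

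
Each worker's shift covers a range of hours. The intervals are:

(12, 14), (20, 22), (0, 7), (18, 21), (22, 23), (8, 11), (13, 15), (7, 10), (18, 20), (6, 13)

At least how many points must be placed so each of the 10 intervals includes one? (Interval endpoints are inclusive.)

5

By right end: [0,7]  [7,10]  [8,11]  [6,13]  [12,14]  [13,15]  [18,20]  [18,21]  [20,22]  [22,23]
[0,7] uncovered → point at 7; [8,11] uncovered → point at 11; [12,14] uncovered → point at 14; [18,20] uncovered → point at 20; [22,23] uncovered → point at 23.
Points: 7, 11, 14, 20, 23 (5 total).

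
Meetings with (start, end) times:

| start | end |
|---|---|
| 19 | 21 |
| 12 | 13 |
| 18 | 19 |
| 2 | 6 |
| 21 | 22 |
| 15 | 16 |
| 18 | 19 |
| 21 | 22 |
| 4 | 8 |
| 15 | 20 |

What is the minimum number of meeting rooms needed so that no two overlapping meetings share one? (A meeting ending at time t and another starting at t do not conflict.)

Count concurrent intervals with a sweep; the peak is the room count.
Events (time:±→running): 2:+→1 4:+→2 6:-→1 8:-→0 12:+→1 13:-→0 15:+→1 15:+→2 16:-→1 18:+→2 18:+→3 … peak 3.

3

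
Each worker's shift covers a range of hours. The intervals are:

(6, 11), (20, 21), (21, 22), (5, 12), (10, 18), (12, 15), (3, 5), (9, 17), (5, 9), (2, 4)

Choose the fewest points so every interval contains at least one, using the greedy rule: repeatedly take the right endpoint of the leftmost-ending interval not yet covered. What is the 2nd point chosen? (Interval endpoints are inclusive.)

9

Sort by right endpoint; whenever an interval is uncovered, place a point at its right end.
Sorted: [2,4] [3,5] [5,9] [6,11] [5,12] [12,15] [9,17] [10,18] [20,21] [21,22]
{[2,4],[3,5]} hit by 4; {[5,9],[6,11],[5,12]} hit by 9; {[12,15],[9,17],[10,18]} hit by 15; {[20,21],[21,22]} hit by 21.
Points: 4, 9, 15, 21 (4 total).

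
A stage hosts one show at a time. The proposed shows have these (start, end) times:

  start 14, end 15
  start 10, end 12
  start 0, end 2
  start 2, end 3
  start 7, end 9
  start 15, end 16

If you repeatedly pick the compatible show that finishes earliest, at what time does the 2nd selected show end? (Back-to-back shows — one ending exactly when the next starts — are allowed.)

3

Order by finish time; keep every interval that doesn't clash with the previous kept one.
Sorted by end: (0,2)  (2,3)  (7,9)  (10,12)  (14,15)  (15,16)
take (0,2); take (2,3); take (7,9); take (10,12); take (14,15); take (15,16).
Selected: (0,2) (2,3) (7,9) (10,12) (14,15) (15,16)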